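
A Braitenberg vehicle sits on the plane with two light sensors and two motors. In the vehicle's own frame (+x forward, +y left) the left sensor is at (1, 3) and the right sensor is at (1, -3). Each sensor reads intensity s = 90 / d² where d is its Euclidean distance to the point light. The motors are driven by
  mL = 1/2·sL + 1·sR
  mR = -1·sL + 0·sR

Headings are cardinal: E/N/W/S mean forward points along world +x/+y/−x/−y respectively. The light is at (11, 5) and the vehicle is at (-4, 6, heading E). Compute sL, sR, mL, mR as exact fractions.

45/106 9/20 351/530 -45/106

left sensor world pos  = (-3, 9); dL² = 212
right sensor world pos = (-3, 3); dR² = 200
sL = 90/212 = 45/106
sR = 90/200 = 9/20
mL = 1/2·sL + 1·sR = 351/530
mR = -1·sL + 0·sR = -45/106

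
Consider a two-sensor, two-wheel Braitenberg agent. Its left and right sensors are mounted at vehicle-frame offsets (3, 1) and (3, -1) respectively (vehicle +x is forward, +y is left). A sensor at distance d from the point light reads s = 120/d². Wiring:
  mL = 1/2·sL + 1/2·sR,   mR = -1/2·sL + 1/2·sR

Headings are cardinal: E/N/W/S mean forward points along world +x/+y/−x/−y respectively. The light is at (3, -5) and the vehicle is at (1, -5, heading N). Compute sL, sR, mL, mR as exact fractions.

left sensor world pos  = (0, -2); dL² = 18
right sensor world pos = (2, -2); dR² = 10
sL = 120/18 = 20/3
sR = 120/10 = 12
mL = 1/2·sL + 1/2·sR = 28/3
mR = -1/2·sL + 1/2·sR = 8/3

20/3 12 28/3 8/3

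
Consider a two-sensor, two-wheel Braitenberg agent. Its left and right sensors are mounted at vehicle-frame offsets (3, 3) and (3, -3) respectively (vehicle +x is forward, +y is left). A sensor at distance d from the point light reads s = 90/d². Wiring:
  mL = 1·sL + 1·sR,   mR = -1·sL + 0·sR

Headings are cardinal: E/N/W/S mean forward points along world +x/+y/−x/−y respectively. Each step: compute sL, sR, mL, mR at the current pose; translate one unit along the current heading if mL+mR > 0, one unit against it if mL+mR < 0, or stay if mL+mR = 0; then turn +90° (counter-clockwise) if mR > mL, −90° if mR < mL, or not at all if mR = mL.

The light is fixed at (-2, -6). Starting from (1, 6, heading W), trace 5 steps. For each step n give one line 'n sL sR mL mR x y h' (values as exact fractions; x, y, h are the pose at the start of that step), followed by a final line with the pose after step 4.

0 10/9 2/5 68/45 -10/9 1 6 W
1 45/113 9/25 2142/2825 -45/113 0 6 N
2 90/281 18/25 7308/7025 -90/281 0 7 E
3 45/68 9/10 531/340 -45/68 1 7 S
4 10/9 2/5 68/45 -10/9 1 6 W
final 0 6 N

n=0: pose=(1,6,W); sL=10/9, sR=2/5; mL=68/45, mR=-10/9; mL+mR=2/5 → advance +1; mR−mL=-118/45 → turn -1·90°
n=1: pose=(0,6,N); sL=45/113, sR=9/25; mL=2142/2825, mR=-45/113; mL+mR=9/25 → advance +1; mR−mL=-3267/2825 → turn -1·90°
n=2: pose=(0,7,E); sL=90/281, sR=18/25; mL=7308/7025, mR=-90/281; mL+mR=18/25 → advance +1; mR−mL=-9558/7025 → turn -1·90°
n=3: pose=(1,7,S); sL=45/68, sR=9/10; mL=531/340, mR=-45/68; mL+mR=9/10 → advance +1; mR−mL=-189/85 → turn -1·90°
n=4: pose=(1,6,W); sL=10/9, sR=2/5; mL=68/45, mR=-10/9; mL+mR=2/5 → advance +1; mR−mL=-118/45 → turn -1·90°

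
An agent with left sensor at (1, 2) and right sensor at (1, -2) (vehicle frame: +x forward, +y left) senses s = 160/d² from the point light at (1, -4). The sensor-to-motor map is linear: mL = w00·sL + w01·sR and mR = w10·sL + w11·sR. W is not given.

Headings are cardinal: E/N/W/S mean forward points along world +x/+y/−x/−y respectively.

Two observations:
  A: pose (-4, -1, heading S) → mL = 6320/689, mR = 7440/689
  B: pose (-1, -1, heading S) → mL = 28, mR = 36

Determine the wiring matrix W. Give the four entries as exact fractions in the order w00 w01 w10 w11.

obs A: pose=(-4,-1,S) → sL=160/13, sR=160/53, mL=6320/689, mR=7440/689
obs B: pose=(-1,-1,S) → sL=40, sR=8, mL=28, mR=36
sensor matrix S = [[160/13, 160/53], [40, 8]]; det S = -15360/689
solve [mL_A; mL_B] = S·[w00; w01] and [mR_A; mR_B] = S·[w10; w11]:
  w00 = 1/2, w01 = 1, w10 = 1, w11 = -1/2

1/2 1 1 -1/2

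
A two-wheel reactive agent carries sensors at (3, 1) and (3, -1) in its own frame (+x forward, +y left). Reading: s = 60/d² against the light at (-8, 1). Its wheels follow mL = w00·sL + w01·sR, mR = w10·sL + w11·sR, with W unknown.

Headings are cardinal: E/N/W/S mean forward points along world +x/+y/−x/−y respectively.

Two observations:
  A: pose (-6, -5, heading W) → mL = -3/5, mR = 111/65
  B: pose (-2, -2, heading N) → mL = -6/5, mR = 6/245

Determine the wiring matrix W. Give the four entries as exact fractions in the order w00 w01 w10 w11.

-1/2 0 -1/2 1

obs A: pose=(-6,-5,W) → sL=6/5, sR=30/13, mL=-3/5, mR=111/65
obs B: pose=(-2,-2,N) → sL=12/5, sR=60/49, mL=-6/5, mR=6/245
sensor matrix S = [[6/5, 30/13], [12/5, 60/49]]; det S = -2592/637
solve [mL_A; mL_B] = S·[w00; w01] and [mR_A; mR_B] = S·[w10; w11]:
  w00 = -1/2, w01 = 0, w10 = -1/2, w11 = 1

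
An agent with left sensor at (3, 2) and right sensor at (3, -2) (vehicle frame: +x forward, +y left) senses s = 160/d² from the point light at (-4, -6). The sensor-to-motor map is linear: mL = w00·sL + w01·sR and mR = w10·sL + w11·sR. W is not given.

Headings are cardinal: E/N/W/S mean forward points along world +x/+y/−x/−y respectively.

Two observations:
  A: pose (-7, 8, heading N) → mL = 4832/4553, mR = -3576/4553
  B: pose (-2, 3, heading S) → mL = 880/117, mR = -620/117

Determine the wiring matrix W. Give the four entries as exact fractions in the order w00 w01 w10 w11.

obs A: pose=(-7,8,N) → sL=80/157, sR=16/29, mL=4832/4553, mR=-3576/4553
obs B: pose=(-2,3,S) → sL=40/13, sR=40/9, mL=880/117, mR=-620/117
sensor matrix S = [[80/157, 16/29], [40/13, 40/9]]; det S = 302080/532701
solve [mL_A; mL_B] = S·[w00; w01] and [mR_A; mR_B] = S·[w10; w11]:
  w00 = 1, w01 = 1, w10 = -1, w11 = -1/2

1 1 -1 -1/2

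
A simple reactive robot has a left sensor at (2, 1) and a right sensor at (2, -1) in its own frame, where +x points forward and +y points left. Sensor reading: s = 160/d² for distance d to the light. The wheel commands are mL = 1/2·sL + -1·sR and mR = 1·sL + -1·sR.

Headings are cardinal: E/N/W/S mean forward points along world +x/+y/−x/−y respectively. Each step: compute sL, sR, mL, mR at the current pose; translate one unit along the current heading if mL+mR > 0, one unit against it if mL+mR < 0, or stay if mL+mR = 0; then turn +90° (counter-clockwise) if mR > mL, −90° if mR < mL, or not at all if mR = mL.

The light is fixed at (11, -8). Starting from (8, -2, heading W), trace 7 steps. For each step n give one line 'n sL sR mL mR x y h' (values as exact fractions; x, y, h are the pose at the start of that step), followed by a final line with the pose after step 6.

n=0: pose=(8,-2,W); sL=16/5, sR=80/37; mL=-104/185, mR=192/185; mL+mR=88/185 → advance +1; mR−mL=8/5 → turn +1·90°
n=1: pose=(7,-2,S); sL=32/5, sR=160/41; mL=-144/205, mR=512/205; mL+mR=368/205 → advance +1; mR−mL=16/5 → turn +1·90°
n=2: pose=(7,-3,E); sL=4, sR=8; mL=-6, mR=-4; mL+mR=-10 → advance -1; mR−mL=2 → turn +1·90°
n=3: pose=(6,-3,N); sL=32/17, sR=32/13; mL=-336/221, mR=-128/221; mL+mR=-464/221 → advance -1; mR−mL=16/17 → turn +1·90°
n=4: pose=(6,-4,W); sL=80/29, sR=80/37; mL=-840/1073, mR=640/1073; mL+mR=-200/1073 → advance -1; mR−mL=40/29 → turn +1·90°
n=5: pose=(7,-4,S); sL=160/13, sR=160/29; mL=240/377, mR=2560/377; mL+mR=2800/377 → advance +1; mR−mL=80/13 → turn +1·90°
n=6: pose=(7,-5,E); sL=8, sR=20; mL=-16, mR=-12; mL+mR=-28 → advance -1; mR−mL=4 → turn +1·90°

0 16/5 80/37 -104/185 192/185 8 -2 W
1 32/5 160/41 -144/205 512/205 7 -2 S
2 4 8 -6 -4 7 -3 E
3 32/17 32/13 -336/221 -128/221 6 -3 N
4 80/29 80/37 -840/1073 640/1073 6 -4 W
5 160/13 160/29 240/377 2560/377 7 -4 S
6 8 20 -16 -12 7 -5 E
final 6 -5 N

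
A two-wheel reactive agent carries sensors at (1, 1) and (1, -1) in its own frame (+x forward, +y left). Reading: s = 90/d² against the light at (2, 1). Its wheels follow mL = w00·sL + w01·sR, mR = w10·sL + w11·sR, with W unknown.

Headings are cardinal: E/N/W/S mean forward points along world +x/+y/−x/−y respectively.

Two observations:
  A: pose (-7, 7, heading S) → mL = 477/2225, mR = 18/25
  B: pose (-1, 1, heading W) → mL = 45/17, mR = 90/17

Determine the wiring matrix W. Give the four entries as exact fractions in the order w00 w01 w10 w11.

obs A: pose=(-7,7,S) → sL=90/89, sR=18/25, mL=477/2225, mR=18/25
obs B: pose=(-1,1,W) → sL=90/17, sR=90/17, mL=45/17, mR=90/17
sensor matrix S = [[90/89, 18/25], [90/17, 90/17]]; det S = 11664/7565
solve [mL_A; mL_B] = S·[w00; w01] and [mR_A; mR_B] = S·[w10; w11]:
  w00 = -1/2, w01 = 1, w10 = 0, w11 = 1

-1/2 1 0 1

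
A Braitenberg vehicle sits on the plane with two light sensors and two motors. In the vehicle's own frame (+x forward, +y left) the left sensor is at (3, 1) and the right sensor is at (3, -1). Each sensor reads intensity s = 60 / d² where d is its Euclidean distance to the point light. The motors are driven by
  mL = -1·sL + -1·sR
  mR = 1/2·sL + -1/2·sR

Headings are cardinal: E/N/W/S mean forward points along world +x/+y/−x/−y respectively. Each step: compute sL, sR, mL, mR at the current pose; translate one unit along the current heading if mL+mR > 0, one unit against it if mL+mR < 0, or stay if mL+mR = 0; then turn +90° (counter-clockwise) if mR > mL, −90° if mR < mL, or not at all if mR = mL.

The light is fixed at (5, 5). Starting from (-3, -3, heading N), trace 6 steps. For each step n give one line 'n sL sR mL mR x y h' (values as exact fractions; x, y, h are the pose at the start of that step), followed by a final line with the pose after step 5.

n=0: pose=(-3,-3,N); sL=30/53, sR=30/37; mL=-2700/1961, mR=-240/1961; mL+mR=-2940/1961 → advance -1; mR−mL=2460/1961 → turn +1·90°
n=1: pose=(-3,-4,W); sL=60/221, sR=12/37; mL=-4872/8177, mR=-216/8177; mL+mR=-5088/8177 → advance -1; mR−mL=4656/8177 → turn +1·90°
n=2: pose=(-2,-4,S); sL=1/3, sR=15/52; mL=-97/156, mR=7/312; mL+mR=-187/312 → advance -1; mR−mL=67/104 → turn +1·90°
n=3: pose=(-2,-3,E); sL=12/13, sR=60/97; mL=-1944/1261, mR=192/1261; mL+mR=-1752/1261 → advance -1; mR−mL=2136/1261 → turn +1·90°
n=4: pose=(-3,-3,N); sL=30/53, sR=30/37; mL=-2700/1961, mR=-240/1961; mL+mR=-2940/1961 → advance -1; mR−mL=2460/1961 → turn +1·90°
n=5: pose=(-3,-4,W); sL=60/221, sR=12/37; mL=-4872/8177, mR=-216/8177; mL+mR=-5088/8177 → advance -1; mR−mL=4656/8177 → turn +1·90°

0 30/53 30/37 -2700/1961 -240/1961 -3 -3 N
1 60/221 12/37 -4872/8177 -216/8177 -3 -4 W
2 1/3 15/52 -97/156 7/312 -2 -4 S
3 12/13 60/97 -1944/1261 192/1261 -2 -3 E
4 30/53 30/37 -2700/1961 -240/1961 -3 -3 N
5 60/221 12/37 -4872/8177 -216/8177 -3 -4 W
final -2 -4 S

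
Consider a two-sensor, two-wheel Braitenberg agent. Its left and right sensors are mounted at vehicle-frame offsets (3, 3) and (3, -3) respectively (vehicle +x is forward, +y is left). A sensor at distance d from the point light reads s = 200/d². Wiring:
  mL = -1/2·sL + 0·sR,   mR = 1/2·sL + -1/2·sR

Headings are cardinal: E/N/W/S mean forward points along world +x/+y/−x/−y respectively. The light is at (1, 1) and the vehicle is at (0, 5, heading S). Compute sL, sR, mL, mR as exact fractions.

left sensor world pos  = (3, 2); dL² = 5
right sensor world pos = (-3, 2); dR² = 17
sL = 200/5 = 40
sR = 200/17 = 200/17
mL = -1/2·sL + 0·sR = -20
mR = 1/2·sL + -1/2·sR = 240/17

40 200/17 -20 240/17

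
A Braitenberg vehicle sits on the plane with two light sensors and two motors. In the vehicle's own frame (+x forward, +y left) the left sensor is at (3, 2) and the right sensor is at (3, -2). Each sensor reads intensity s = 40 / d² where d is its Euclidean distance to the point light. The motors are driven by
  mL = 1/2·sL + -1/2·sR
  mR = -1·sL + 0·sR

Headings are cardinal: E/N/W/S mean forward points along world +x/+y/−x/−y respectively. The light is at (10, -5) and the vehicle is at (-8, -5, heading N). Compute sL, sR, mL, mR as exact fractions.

left sensor world pos  = (-10, -2); dL² = 409
right sensor world pos = (-6, -2); dR² = 265
sL = 40/409 = 40/409
sR = 40/265 = 8/53
mL = 1/2·sL + -1/2·sR = -576/21677
mR = -1·sL + 0·sR = -40/409

40/409 8/53 -576/21677 -40/409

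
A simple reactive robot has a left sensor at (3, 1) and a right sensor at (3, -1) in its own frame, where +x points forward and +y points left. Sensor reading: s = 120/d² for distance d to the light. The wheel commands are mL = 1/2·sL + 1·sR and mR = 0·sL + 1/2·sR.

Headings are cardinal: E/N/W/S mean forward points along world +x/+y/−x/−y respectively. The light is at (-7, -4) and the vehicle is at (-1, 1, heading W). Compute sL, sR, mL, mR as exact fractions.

left sensor world pos  = (-4, 0); dL² = 25
right sensor world pos = (-4, 2); dR² = 45
sL = 120/25 = 24/5
sR = 120/45 = 8/3
mL = 1/2·sL + 1·sR = 76/15
mR = 0·sL + 1/2·sR = 4/3

24/5 8/3 76/15 4/3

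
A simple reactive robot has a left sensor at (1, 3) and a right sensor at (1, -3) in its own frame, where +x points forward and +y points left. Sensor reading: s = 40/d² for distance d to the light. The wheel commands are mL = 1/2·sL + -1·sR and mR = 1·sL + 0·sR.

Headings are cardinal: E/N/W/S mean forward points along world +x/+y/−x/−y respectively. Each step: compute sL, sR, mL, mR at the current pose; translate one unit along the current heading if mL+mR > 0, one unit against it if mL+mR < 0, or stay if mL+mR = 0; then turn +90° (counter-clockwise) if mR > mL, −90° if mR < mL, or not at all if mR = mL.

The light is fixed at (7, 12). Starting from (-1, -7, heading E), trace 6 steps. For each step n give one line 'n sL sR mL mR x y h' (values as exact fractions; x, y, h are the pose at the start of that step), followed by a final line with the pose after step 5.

n=0: pose=(-1,-7,E); sL=8/61, sR=40/533; mL=-308/32513, mR=8/61; mL+mR=3956/32513 → advance +1; mR−mL=4572/32513 → turn +1·90°
n=1: pose=(0,-7,N); sL=5/53, sR=2/17; mL=-127/1802, mR=5/53; mL+mR=43/1802 → advance +1; mR−mL=297/1802 → turn +1·90°
n=2: pose=(0,-6,W); sL=8/101, sR=40/289; mL=-2884/29189, mR=8/101; mL+mR=-572/29189 → advance -1; mR−mL=5196/29189 → turn +1·90°
n=3: pose=(1,-6,S); sL=4/37, sR=20/221; mL=-298/8177, mR=4/37; mL+mR=586/8177 → advance +1; mR−mL=1182/8177 → turn +1·90°
n=4: pose=(1,-7,E); sL=40/281, sR=40/509; mL=-1060/143029, mR=40/281; mL+mR=19300/143029 → advance +1; mR−mL=21420/143029 → turn +1·90°
n=5: pose=(2,-7,N); sL=10/97, sR=5/41; mL=-280/3977, mR=10/97; mL+mR=130/3977 → advance +1; mR−mL=690/3977 → turn +1·90°

0 8/61 40/533 -308/32513 8/61 -1 -7 E
1 5/53 2/17 -127/1802 5/53 0 -7 N
2 8/101 40/289 -2884/29189 8/101 0 -6 W
3 4/37 20/221 -298/8177 4/37 1 -6 S
4 40/281 40/509 -1060/143029 40/281 1 -7 E
5 10/97 5/41 -280/3977 10/97 2 -7 N
final 2 -6 W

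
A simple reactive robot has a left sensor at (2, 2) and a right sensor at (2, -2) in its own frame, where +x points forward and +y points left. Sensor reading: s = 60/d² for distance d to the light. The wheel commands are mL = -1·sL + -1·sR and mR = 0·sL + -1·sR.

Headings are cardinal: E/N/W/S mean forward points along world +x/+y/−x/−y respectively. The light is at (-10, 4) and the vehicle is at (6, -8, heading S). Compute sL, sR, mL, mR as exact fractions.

left sensor world pos  = (8, -10); dL² = 520
right sensor world pos = (4, -10); dR² = 392
sL = 60/520 = 3/26
sR = 60/392 = 15/98
mL = -1·sL + -1·sR = -171/637
mR = 0·sL + -1·sR = -15/98

3/26 15/98 -171/637 -15/98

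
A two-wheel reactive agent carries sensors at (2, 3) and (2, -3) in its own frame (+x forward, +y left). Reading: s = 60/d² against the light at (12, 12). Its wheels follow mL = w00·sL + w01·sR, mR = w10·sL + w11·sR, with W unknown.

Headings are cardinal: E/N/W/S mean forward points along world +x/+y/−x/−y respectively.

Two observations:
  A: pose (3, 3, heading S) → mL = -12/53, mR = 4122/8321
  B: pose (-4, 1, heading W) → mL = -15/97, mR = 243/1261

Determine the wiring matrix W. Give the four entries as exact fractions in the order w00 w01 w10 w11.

obs A: pose=(3,3,S) → sL=60/157, sR=12/53, mL=-12/53, mR=4122/8321
obs B: pose=(-4,1,W) → sL=3/26, sR=15/97, mL=-15/97, mR=243/1261
sensor matrix S = [[60/157, 12/53], [3/26, 15/97]]; det S = 345978/10492781
solve [mL_A; mL_B] = S·[w00; w01] and [mR_A; mR_B] = S·[w10; w11]:
  w00 = 0, w01 = -1, w10 = 1, w11 = 1/2

0 -1 1 1/2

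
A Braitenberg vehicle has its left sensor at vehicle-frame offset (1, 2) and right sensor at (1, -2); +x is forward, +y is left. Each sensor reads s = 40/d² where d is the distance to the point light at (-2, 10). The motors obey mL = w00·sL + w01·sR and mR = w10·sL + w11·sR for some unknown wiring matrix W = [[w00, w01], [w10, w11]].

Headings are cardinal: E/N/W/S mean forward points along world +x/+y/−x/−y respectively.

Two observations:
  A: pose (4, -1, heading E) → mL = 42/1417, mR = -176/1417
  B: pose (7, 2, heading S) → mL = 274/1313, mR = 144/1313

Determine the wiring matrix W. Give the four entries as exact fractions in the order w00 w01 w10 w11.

obs A: pose=(4,-1,E) → sL=4/13, sR=20/109, mL=42/1417, mR=-176/1417
obs B: pose=(7,2,S) → sL=20/101, sR=4/13, mL=274/1313, mR=144/1313
sensor matrix S = [[4/13, 20/109], [20/101, 4/13]]; det S = 108544/1860521
solve [mL_A; mL_B] = S·[w00; w01] and [mR_A; mR_B] = S·[w10; w11]:
  w00 = -1/2, w01 = 1, w10 = -1, w11 = 1

-1/2 1 -1 1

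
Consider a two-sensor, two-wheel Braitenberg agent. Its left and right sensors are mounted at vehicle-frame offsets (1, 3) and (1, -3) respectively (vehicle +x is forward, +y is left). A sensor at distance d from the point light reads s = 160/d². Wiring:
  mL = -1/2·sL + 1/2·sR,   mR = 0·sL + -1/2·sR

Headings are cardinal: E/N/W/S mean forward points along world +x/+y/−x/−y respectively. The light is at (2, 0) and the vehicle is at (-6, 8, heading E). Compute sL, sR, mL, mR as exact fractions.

left sensor world pos  = (-5, 11); dL² = 170
right sensor world pos = (-5, 5); dR² = 74
sL = 160/170 = 16/17
sR = 160/74 = 80/37
mL = -1/2·sL + 1/2·sR = 384/629
mR = 0·sL + -1/2·sR = -40/37

16/17 80/37 384/629 -40/37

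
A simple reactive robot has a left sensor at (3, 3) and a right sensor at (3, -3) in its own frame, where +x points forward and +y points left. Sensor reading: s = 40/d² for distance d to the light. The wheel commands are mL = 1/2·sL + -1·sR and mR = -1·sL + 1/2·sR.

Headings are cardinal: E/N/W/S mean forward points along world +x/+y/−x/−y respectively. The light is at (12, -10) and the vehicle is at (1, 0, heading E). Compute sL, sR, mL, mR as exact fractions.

left sensor world pos  = (4, 3); dL² = 233
right sensor world pos = (4, -3); dR² = 113
sL = 40/233 = 40/233
sR = 40/113 = 40/113
mL = 1/2·sL + -1·sR = -7060/26329
mR = -1·sL + 1/2·sR = 140/26329

40/233 40/113 -7060/26329 140/26329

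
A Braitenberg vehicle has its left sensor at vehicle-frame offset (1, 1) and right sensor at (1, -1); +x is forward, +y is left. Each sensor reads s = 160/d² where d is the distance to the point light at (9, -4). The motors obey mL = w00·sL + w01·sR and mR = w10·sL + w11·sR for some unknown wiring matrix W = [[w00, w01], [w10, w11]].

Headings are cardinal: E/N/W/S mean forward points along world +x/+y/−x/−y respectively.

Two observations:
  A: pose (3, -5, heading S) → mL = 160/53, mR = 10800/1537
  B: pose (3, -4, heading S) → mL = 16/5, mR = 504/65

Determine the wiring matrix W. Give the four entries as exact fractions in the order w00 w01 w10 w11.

0 1 1 1/2

obs A: pose=(3,-5,S) → sL=160/29, sR=160/53, mL=160/53, mR=10800/1537
obs B: pose=(3,-4,S) → sL=80/13, sR=16/5, mL=16/5, mR=504/65
sensor matrix S = [[160/29, 160/53], [80/13, 16/5]]; det S = -18432/19981
solve [mL_A; mL_B] = S·[w00; w01] and [mR_A; mR_B] = S·[w10; w11]:
  w00 = 0, w01 = 1, w10 = 1, w11 = 1/2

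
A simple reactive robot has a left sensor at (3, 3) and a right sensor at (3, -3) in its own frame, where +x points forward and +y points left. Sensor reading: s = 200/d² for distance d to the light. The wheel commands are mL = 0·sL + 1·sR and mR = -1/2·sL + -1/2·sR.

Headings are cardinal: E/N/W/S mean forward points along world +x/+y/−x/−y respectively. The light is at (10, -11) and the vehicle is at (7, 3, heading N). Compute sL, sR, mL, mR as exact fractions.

8/13 200/289 200/289 -2456/3757

left sensor world pos  = (4, 6); dL² = 325
right sensor world pos = (10, 6); dR² = 289
sL = 200/325 = 8/13
sR = 200/289 = 200/289
mL = 0·sL + 1·sR = 200/289
mR = -1/2·sL + -1/2·sR = -2456/3757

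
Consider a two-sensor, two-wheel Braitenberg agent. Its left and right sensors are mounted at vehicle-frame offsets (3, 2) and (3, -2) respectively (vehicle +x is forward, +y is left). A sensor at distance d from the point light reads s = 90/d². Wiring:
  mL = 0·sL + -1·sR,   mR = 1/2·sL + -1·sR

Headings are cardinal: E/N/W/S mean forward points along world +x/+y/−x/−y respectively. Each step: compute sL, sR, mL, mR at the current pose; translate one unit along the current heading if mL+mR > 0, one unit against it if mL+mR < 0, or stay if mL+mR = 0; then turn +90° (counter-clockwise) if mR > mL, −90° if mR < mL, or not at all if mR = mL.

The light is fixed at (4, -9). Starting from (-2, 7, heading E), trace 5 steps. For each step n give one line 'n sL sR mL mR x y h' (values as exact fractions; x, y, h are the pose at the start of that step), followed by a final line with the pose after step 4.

n=0: pose=(-2,7,E); sL=10/37, sR=18/41; mL=-18/41, mR=-461/1517; mL+mR=-1127/1517 → advance -1; mR−mL=5/37 → turn +1·90°
n=1: pose=(-3,7,N); sL=45/221, sR=45/193; mL=-45/193, mR=-11205/85306; mL+mR=-31095/85306 → advance -1; mR−mL=45/442 → turn +1·90°
n=2: pose=(-3,6,W); sL=90/269, sR=90/389; mL=-90/389, mR=-6705/104641; mL+mR=-30915/104641 → advance -1; mR−mL=45/269 → turn +1·90°
n=3: pose=(-2,6,S); sL=9/16, sR=45/104; mL=-45/104, mR=-63/416; mL+mR=-243/416 → advance -1; mR−mL=9/32 → turn +1·90°
n=4: pose=(-2,7,E); sL=10/37, sR=18/41; mL=-18/41, mR=-461/1517; mL+mR=-1127/1517 → advance -1; mR−mL=5/37 → turn +1·90°

0 10/37 18/41 -18/41 -461/1517 -2 7 E
1 45/221 45/193 -45/193 -11205/85306 -3 7 N
2 90/269 90/389 -90/389 -6705/104641 -3 6 W
3 9/16 45/104 -45/104 -63/416 -2 6 S
4 10/37 18/41 -18/41 -461/1517 -2 7 E
final -3 7 N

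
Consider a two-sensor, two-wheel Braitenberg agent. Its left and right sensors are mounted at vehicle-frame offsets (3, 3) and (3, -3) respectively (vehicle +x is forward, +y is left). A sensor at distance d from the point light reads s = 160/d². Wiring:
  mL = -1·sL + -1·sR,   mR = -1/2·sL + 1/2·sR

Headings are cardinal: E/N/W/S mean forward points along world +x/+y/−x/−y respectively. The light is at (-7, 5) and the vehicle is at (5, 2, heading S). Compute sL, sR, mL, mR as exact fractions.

160/261 160/117 -2240/1131 1280/3393

left sensor world pos  = (8, -1); dL² = 261
right sensor world pos = (2, -1); dR² = 117
sL = 160/261 = 160/261
sR = 160/117 = 160/117
mL = -1·sL + -1·sR = -2240/1131
mR = -1/2·sL + 1/2·sR = 1280/3393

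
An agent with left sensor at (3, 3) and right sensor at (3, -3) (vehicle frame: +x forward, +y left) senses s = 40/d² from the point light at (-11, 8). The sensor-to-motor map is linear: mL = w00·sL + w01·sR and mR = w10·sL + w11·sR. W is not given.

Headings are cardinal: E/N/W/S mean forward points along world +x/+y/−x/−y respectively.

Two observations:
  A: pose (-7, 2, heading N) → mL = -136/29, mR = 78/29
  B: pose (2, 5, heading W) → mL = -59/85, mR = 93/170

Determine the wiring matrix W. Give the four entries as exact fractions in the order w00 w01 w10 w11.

-1 -1 1/2 1

obs A: pose=(-7,2,N) → sL=4, sR=20/29, mL=-136/29, mR=78/29
obs B: pose=(2,5,W) → sL=5/17, sR=2/5, mL=-59/85, mR=93/170
sensor matrix S = [[4, 20/29], [5/17, 2/5]]; det S = 3444/2465
solve [mL_A; mL_B] = S·[w00; w01] and [mR_A; mR_B] = S·[w10; w11]:
  w00 = -1, w01 = -1, w10 = 1/2, w11 = 1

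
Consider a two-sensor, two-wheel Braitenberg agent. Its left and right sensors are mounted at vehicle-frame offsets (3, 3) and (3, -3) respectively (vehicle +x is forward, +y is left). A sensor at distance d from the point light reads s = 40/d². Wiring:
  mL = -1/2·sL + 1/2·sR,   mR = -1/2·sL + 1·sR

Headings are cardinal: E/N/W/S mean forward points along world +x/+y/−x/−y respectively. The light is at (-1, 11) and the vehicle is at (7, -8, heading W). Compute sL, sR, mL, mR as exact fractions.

left sensor world pos  = (4, -11); dL² = 509
right sensor world pos = (4, -5); dR² = 281
sL = 40/509 = 40/509
sR = 40/281 = 40/281
mL = -1/2·sL + 1/2·sR = 4560/143029
mR = -1/2·sL + 1·sR = 14740/143029

40/509 40/281 4560/143029 14740/143029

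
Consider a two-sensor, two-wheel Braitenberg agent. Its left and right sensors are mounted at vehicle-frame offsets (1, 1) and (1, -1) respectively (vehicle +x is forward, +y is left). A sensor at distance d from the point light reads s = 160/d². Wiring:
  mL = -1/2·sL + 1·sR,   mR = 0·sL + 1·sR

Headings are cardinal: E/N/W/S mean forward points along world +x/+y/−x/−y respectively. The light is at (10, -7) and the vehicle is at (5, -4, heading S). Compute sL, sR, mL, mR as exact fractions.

8 4 0 4

left sensor world pos  = (6, -5); dL² = 20
right sensor world pos = (4, -5); dR² = 40
sL = 160/20 = 8
sR = 160/40 = 4
mL = -1/2·sL + 1·sR = 0
mR = 0·sL + 1·sR = 4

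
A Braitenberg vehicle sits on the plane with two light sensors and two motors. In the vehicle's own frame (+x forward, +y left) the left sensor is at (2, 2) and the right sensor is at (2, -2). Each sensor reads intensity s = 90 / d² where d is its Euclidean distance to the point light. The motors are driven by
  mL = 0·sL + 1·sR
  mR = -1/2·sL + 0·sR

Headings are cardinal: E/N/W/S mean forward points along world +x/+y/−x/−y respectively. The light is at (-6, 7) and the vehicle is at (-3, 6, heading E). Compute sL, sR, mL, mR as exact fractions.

left sensor world pos  = (-1, 8); dL² = 26
right sensor world pos = (-1, 4); dR² = 34
sL = 90/26 = 45/13
sR = 90/34 = 45/17
mL = 0·sL + 1·sR = 45/17
mR = -1/2·sL + 0·sR = -45/26

45/13 45/17 45/17 -45/26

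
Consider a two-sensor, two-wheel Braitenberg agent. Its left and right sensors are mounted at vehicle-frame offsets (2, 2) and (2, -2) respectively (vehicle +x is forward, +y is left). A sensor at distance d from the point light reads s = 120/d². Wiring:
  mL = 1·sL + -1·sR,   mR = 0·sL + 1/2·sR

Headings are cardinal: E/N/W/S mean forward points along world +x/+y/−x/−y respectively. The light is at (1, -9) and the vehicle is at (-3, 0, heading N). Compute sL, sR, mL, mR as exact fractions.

left sensor world pos  = (-5, 2); dL² = 157
right sensor world pos = (-1, 2); dR² = 125
sL = 120/157 = 120/157
sR = 120/125 = 24/25
mL = 1·sL + -1·sR = -768/3925
mR = 0·sL + 1/2·sR = 12/25

120/157 24/25 -768/3925 12/25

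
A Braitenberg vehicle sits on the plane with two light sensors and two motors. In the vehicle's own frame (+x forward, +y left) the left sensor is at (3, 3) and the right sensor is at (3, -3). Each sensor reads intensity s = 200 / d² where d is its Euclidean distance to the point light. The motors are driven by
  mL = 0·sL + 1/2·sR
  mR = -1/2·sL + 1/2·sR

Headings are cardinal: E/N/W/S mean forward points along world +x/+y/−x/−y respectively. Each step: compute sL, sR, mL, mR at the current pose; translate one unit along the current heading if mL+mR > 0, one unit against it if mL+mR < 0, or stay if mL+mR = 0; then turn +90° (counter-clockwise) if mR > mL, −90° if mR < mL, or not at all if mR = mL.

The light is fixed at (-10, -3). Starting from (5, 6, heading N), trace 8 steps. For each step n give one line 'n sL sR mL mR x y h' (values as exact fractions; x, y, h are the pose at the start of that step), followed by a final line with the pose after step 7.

0 25/36 50/117 25/117 -125/936 5 6 N
1 200/493 200/373 100/373 12000/183889 5 7 E
2 20/41 100/109 50/109 960/4469 6 7 S
3 40/41 200/313 100/313 -2160/12833 6 6 W
4 25/36 50/117 25/117 -125/936 5 6 N
5 200/493 200/373 100/373 12000/183889 5 7 E
6 20/41 100/109 50/109 960/4469 6 7 S
7 40/41 200/313 100/313 -2160/12833 6 6 W
final 5 6 N

n=0: pose=(5,6,N); sL=25/36, sR=50/117; mL=25/117, mR=-125/936; mL+mR=25/312 → advance +1; mR−mL=-25/72 → turn -1·90°
n=1: pose=(5,7,E); sL=200/493, sR=200/373; mL=100/373, mR=12000/183889; mL+mR=61300/183889 → advance +1; mR−mL=-100/493 → turn -1·90°
n=2: pose=(6,7,S); sL=20/41, sR=100/109; mL=50/109, mR=960/4469; mL+mR=3010/4469 → advance +1; mR−mL=-10/41 → turn -1·90°
n=3: pose=(6,6,W); sL=40/41, sR=200/313; mL=100/313, mR=-2160/12833; mL+mR=1940/12833 → advance +1; mR−mL=-20/41 → turn -1·90°
n=4: pose=(5,6,N); sL=25/36, sR=50/117; mL=25/117, mR=-125/936; mL+mR=25/312 → advance +1; mR−mL=-25/72 → turn -1·90°
n=5: pose=(5,7,E); sL=200/493, sR=200/373; mL=100/373, mR=12000/183889; mL+mR=61300/183889 → advance +1; mR−mL=-100/493 → turn -1·90°
n=6: pose=(6,7,S); sL=20/41, sR=100/109; mL=50/109, mR=960/4469; mL+mR=3010/4469 → advance +1; mR−mL=-10/41 → turn -1·90°
n=7: pose=(6,6,W); sL=40/41, sR=200/313; mL=100/313, mR=-2160/12833; mL+mR=1940/12833 → advance +1; mR−mL=-20/41 → turn -1·90°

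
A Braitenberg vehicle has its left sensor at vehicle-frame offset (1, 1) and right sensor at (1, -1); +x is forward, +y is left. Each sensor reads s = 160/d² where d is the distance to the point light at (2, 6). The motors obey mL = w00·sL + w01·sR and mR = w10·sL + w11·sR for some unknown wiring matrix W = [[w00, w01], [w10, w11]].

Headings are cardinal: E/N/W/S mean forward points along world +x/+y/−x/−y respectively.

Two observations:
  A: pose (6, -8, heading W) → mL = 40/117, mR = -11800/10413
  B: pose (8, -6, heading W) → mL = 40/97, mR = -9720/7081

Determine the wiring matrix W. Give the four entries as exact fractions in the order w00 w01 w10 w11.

1/2 0 -1 -1/2

obs A: pose=(6,-8,W) → sL=80/117, sR=80/89, mL=40/117, mR=-11800/10413
obs B: pose=(8,-6,W) → sL=80/97, sR=80/73, mL=40/97, mR=-9720/7081
sensor matrix S = [[80/117, 80/89], [80/97, 80/73]]; det S = 588800/73734453
solve [mL_A; mL_B] = S·[w00; w01] and [mR_A; mR_B] = S·[w10; w11]:
  w00 = 1/2, w01 = 0, w10 = -1, w11 = -1/2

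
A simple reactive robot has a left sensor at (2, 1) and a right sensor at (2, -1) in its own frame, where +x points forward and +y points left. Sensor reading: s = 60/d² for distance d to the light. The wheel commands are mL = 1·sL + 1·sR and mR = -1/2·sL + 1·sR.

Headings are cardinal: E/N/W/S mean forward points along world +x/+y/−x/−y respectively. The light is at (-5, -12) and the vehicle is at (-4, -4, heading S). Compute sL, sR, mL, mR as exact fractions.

3/2 5/3 19/6 11/12

left sensor world pos  = (-3, -6); dL² = 40
right sensor world pos = (-5, -6); dR² = 36
sL = 60/40 = 3/2
sR = 60/36 = 5/3
mL = 1·sL + 1·sR = 19/6
mR = -1/2·sL + 1·sR = 11/12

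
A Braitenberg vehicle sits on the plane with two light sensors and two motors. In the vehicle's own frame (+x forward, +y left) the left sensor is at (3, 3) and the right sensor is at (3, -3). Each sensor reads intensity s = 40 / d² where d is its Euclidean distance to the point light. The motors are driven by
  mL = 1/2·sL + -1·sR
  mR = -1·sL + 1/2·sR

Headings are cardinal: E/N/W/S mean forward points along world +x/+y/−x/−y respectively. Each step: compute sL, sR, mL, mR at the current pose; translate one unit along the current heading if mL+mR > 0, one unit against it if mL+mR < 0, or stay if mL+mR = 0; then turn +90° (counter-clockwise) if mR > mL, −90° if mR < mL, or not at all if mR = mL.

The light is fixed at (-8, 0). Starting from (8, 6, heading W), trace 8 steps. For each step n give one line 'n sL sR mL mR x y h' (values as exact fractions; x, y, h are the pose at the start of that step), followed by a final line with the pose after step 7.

n=0: pose=(8,6,W); sL=20/89, sR=4/25; mL=-106/2225, mR=-322/2225; mL+mR=-428/2225 → advance -1; mR−mL=-216/2225 → turn -1·90°
n=1: pose=(9,6,N); sL=40/277, sR=40/481; mL=-1460/133237, mR=-13700/133237; mL+mR=-15160/133237 → advance -1; mR−mL=-12240/133237 → turn -1·90°
n=2: pose=(9,5,E); sL=5/58, sR=10/101; mL=-655/11716, mR=-215/5858; mL+mR=-1085/11716 → advance -1; mR−mL=225/11716 → turn +1·90°
n=3: pose=(8,5,N); sL=40/233, sR=8/85; mL=-164/19805, mR=-2468/19805; mL+mR=-2632/19805 → advance -1; mR−mL=-2304/19805 → turn -1·90°
n=4: pose=(8,4,E); sL=4/41, sR=20/181; mL=-458/7421, mR=-314/7421; mL+mR=-772/7421 → advance -1; mR−mL=144/7421 → turn +1·90°
n=5: pose=(7,4,N); sL=40/193, sR=40/373; mL=-260/71989, mR=-11060/71989; mL+mR=-11320/71989 → advance -1; mR−mL=-10800/71989 → turn -1·90°
n=6: pose=(7,3,E); sL=1/9, sR=10/81; mL=-11/162, mR=-4/81; mL+mR=-19/162 → advance -1; mR−mL=1/54 → turn +1·90°
n=7: pose=(6,3,N); sL=40/157, sR=8/65; mL=44/10205, mR=-1972/10205; mL+mR=-1928/10205 → advance -1; mR−mL=-2016/10205 → turn -1·90°

0 20/89 4/25 -106/2225 -322/2225 8 6 W
1 40/277 40/481 -1460/133237 -13700/133237 9 6 N
2 5/58 10/101 -655/11716 -215/5858 9 5 E
3 40/233 8/85 -164/19805 -2468/19805 8 5 N
4 4/41 20/181 -458/7421 -314/7421 8 4 E
5 40/193 40/373 -260/71989 -11060/71989 7 4 N
6 1/9 10/81 -11/162 -4/81 7 3 E
7 40/157 8/65 44/10205 -1972/10205 6 3 N
final 6 2 E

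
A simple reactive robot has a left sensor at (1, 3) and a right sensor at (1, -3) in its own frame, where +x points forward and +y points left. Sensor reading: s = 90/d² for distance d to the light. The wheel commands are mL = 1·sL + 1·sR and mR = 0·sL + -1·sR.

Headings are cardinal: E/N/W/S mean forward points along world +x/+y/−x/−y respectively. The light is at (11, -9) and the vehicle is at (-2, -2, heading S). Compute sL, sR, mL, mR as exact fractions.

left sensor world pos  = (1, -3); dL² = 136
right sensor world pos = (-5, -3); dR² = 292
sL = 90/136 = 45/68
sR = 90/292 = 45/146
mL = 1·sL + 1·sR = 4815/4964
mR = 0·sL + -1·sR = -45/146

45/68 45/146 4815/4964 -45/146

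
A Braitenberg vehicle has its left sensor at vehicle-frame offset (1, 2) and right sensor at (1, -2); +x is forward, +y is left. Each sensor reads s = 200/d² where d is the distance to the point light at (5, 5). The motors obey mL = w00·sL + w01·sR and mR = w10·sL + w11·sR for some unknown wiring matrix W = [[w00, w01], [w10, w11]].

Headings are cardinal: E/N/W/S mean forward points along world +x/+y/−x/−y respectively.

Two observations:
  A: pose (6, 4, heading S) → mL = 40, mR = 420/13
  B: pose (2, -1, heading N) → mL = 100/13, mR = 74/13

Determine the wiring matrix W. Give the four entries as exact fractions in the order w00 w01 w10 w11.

obs A: pose=(6,4,S) → sL=200/13, sR=40, mL=40, mR=420/13
obs B: pose=(2,-1,N) → sL=4, sR=100/13, mL=100/13, mR=74/13
sensor matrix S = [[200/13, 40], [4, 100/13]]; det S = -7040/169
solve [mL_A; mL_B] = S·[w00; w01] and [mR_A; mR_B] = S·[w10; w11]:
  w00 = 0, w01 = 1, w10 = -1/2, w11 = 1

0 1 -1/2 1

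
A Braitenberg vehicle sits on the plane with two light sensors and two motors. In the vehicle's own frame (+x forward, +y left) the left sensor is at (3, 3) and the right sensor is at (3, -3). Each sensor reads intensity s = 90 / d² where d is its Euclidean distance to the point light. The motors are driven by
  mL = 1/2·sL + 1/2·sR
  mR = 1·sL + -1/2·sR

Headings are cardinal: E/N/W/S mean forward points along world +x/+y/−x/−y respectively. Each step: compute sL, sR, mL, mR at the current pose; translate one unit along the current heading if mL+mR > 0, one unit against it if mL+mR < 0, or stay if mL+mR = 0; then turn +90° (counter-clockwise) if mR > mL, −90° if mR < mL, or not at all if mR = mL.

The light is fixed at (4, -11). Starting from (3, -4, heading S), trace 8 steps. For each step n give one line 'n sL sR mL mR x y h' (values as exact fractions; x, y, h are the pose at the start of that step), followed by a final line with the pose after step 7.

0 9/2 45/16 117/32 99/32 3 -4 S
1 18/5 90/97 1098/485 1521/485 3 -5 W
2 9 45/17 99/17 261/34 2 -5 S
3 18/13 18 126/13 -99/13 2 -6 E
4 45/4 9/2 63/8 9 3 -6 S
5 90/53 18 522/53 -387/53 3 -7 E
6 9 9 9 9/2 4 -7 S
7 10 2 6 9 4 -8 W
final 3 -8 S

n=0: pose=(3,-4,S); sL=9/2, sR=45/16; mL=117/32, mR=99/32; mL+mR=27/4 → advance +1; mR−mL=-9/16 → turn -1·90°
n=1: pose=(3,-5,W); sL=18/5, sR=90/97; mL=1098/485, mR=1521/485; mL+mR=27/5 → advance +1; mR−mL=423/485 → turn +1·90°
n=2: pose=(2,-5,S); sL=9, sR=45/17; mL=99/17, mR=261/34; mL+mR=27/2 → advance +1; mR−mL=63/34 → turn +1·90°
n=3: pose=(2,-6,E); sL=18/13, sR=18; mL=126/13, mR=-99/13; mL+mR=27/13 → advance +1; mR−mL=-225/13 → turn -1·90°
n=4: pose=(3,-6,S); sL=45/4, sR=9/2; mL=63/8, mR=9; mL+mR=135/8 → advance +1; mR−mL=9/8 → turn +1·90°
n=5: pose=(3,-7,E); sL=90/53, sR=18; mL=522/53, mR=-387/53; mL+mR=135/53 → advance +1; mR−mL=-909/53 → turn -1·90°
n=6: pose=(4,-7,S); sL=9, sR=9; mL=9, mR=9/2; mL+mR=27/2 → advance +1; mR−mL=-9/2 → turn -1·90°
n=7: pose=(4,-8,W); sL=10, sR=2; mL=6, mR=9; mL+mR=15 → advance +1; mR−mL=3 → turn +1·90°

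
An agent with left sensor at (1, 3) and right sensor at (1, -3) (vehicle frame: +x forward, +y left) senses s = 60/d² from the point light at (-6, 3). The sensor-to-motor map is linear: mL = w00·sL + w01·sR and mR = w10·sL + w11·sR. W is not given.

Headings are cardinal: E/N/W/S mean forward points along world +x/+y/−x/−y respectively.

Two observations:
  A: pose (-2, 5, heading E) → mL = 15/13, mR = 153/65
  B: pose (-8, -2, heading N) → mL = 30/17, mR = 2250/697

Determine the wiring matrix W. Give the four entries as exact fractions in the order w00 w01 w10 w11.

obs A: pose=(-2,5,E) → sL=6/5, sR=30/13, mL=15/13, mR=153/65
obs B: pose=(-8,-2,N) → sL=60/41, sR=60/17, mL=30/17, mR=2250/697
sensor matrix S = [[6/5, 30/13], [60/41, 60/17]]; det S = 7776/9061
solve [mL_A; mL_B] = S·[w00; w01] and [mR_A; mR_B] = S·[w10; w11]:
  w00 = 0, w01 = 1/2, w10 = 1, w11 = 1/2

0 1/2 1 1/2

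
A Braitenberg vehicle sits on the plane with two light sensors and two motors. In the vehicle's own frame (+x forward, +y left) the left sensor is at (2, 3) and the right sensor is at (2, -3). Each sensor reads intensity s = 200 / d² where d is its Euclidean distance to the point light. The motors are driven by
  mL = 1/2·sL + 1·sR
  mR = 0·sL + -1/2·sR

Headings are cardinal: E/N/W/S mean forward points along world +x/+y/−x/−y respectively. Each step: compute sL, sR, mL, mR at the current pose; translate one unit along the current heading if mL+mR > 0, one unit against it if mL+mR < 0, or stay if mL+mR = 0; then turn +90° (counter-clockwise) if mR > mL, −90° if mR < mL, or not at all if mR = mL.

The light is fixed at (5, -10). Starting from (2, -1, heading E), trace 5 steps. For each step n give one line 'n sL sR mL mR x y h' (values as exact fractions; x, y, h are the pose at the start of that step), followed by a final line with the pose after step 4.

n=0: pose=(2,-1,E); sL=40/29, sR=200/37; mL=6540/1073, mR=-100/37; mL+mR=3640/1073 → advance +1; mR−mL=-9440/1073 → turn -1·90°
n=1: pose=(3,-1,S); sL=4, sR=100/37; mL=174/37, mR=-50/37; mL+mR=124/37 → advance +1; mR−mL=-224/37 → turn -1·90°
n=2: pose=(3,-2,W); sL=200/41, sR=200/137; mL=21900/5617, mR=-100/137; mL+mR=17800/5617 → advance +1; mR−mL=-26000/5617 → turn -1·90°
n=3: pose=(2,-2,N); sL=25/17, sR=2; mL=93/34, mR=-1; mL+mR=59/34 → advance +1; mR−mL=-127/34 → turn -1·90°
n=4: pose=(2,-1,E); sL=40/29, sR=200/37; mL=6540/1073, mR=-100/37; mL+mR=3640/1073 → advance +1; mR−mL=-9440/1073 → turn -1·90°

0 40/29 200/37 6540/1073 -100/37 2 -1 E
1 4 100/37 174/37 -50/37 3 -1 S
2 200/41 200/137 21900/5617 -100/137 3 -2 W
3 25/17 2 93/34 -1 2 -2 N
4 40/29 200/37 6540/1073 -100/37 2 -1 E
final 3 -1 S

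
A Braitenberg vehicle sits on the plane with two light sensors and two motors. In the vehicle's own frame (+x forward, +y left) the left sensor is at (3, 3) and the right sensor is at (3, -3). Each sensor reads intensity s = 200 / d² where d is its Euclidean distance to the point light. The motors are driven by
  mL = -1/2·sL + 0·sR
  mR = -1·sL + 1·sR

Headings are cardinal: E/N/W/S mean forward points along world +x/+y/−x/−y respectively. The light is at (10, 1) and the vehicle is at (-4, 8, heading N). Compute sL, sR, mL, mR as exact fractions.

left sensor world pos  = (-7, 11); dL² = 389
right sensor world pos = (-1, 11); dR² = 221
sL = 200/389 = 200/389
sR = 200/221 = 200/221
mL = -1/2·sL + 0·sR = -100/389
mR = -1·sL + 1·sR = 33600/85969

200/389 200/221 -100/389 33600/85969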